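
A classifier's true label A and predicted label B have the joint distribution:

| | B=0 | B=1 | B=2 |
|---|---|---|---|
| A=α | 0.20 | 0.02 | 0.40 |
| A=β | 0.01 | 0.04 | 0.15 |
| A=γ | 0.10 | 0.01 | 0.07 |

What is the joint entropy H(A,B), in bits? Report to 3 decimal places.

H(A,B) = −Σ p(x,y)·log₂ p(x,y) over all 9 cells.
  cell (α,0): −0.20·log₂0.20 = 0.4644
  cell (α,1): −0.02·log₂0.02 = 0.1129
  cell (α,2): −0.40·log₂0.40 = 0.5288
  cell (β,0): −0.01·log₂0.01 = 0.0664
  cell (β,1): −0.04·log₂0.04 = 0.1858
  cell (β,2): −0.15·log₂0.15 = 0.4105
  cell (γ,0): −0.10·log₂0.10 = 0.3322
  cell (γ,1): −0.01·log₂0.01 = 0.0664
  cell (γ,2): −0.07·log₂0.07 = 0.2686
Sum = 2.436 bits.

2.436 bits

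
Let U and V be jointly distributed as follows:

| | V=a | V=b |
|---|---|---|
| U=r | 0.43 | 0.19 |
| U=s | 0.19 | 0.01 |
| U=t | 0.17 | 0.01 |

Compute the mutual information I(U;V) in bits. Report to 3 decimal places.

Marginals: p(U) = (0.6200, 0.2000, 0.1800), p(V) = (0.7900, 0.2100).
I(U;V) = Σ p(x,y)·log₂[p(x,y)/(p(x)p(y))].
  (r,a): 0.43·log₂(0.8779) = -0.0808
  (r,b): 0.19·log₂(1.4593) = 0.1036
  (s,a): 0.19·log₂(1.2025) = 0.0506
  (s,b): 0.01·log₂(0.2381) = -0.0207
  (t,a): 0.17·log₂(1.1955) = 0.0438
  (t,b): 0.01·log₂(0.2646) = -0.0192
Sum = 0.077 bits.

0.077 bits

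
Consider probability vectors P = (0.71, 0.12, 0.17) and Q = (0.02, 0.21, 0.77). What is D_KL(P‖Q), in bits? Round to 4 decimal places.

3.1890 bits

D(P‖Q) = Σ p·log₂(p/q).
  0.71·log₂(0.71/0.02) = 3.65632
  0.12·log₂(0.12/0.21) = -0.09688
  0.17·log₂(0.17/0.77) = -0.37049
D(P‖Q) = 3.1890 bits.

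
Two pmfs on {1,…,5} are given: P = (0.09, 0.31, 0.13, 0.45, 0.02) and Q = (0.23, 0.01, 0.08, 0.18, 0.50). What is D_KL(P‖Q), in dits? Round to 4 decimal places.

0.6042 dits

D(P‖Q) = Σ p·log₁₀(p/q).
  0.09·log₁₀(0.09/0.23) = -0.03667
  0.31·log₁₀(0.31/0.01) = 0.46232
  0.13·log₁₀(0.13/0.08) = 0.02741
  0.45·log₁₀(0.45/0.18) = 0.17907
  0.02·log₁₀(0.02/0.50) = -0.02796
D(P‖Q) = 0.6042 dits.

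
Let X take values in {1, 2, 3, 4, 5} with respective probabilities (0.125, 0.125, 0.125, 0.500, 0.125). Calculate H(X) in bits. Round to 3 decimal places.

2.000 bits

H(X) = −Σ p·log₂ p.
  −(0.125)·log₂(0.125) = 0.3750
  −(0.125)·log₂(0.125) = 0.3750
  −(0.125)·log₂(0.125) = 0.3750
  −(0.500)·log₂(0.500) = 0.5000
  −(0.125)·log₂(0.125) = 0.3750
Sum: 0.3750 + 0.3750 + 0.3750 + 0.5000 + 0.3750 = 2.000 bits.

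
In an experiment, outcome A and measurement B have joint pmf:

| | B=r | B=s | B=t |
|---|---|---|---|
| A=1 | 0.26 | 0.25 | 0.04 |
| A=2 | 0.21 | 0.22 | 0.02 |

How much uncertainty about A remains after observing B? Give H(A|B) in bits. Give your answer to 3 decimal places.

Marginals: p(A) = (0.5500, 0.4500), p(B) = (0.4700, 0.4700, 0.0600).
H(A|B) = Σ p(B) · H(A|B=·).
  B=r: p=0.4700, H(A|B=r) = 0.9918
  B=s: p=0.4700, H(A|B=s) = 0.9971
  B=t: p=0.0600, H(A|B=t) = 0.9183
Weighted sum = 0.990 bits.

0.990 bits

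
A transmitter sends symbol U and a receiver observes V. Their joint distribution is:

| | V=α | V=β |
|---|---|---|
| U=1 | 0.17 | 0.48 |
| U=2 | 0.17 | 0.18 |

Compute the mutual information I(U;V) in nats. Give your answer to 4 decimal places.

0.0250 nats

Marginals: p(U) = (0.6500, 0.3500), p(V) = (0.3400, 0.6600).
I(U;V) = H(U) + H(V) − H(U,V).
H(U) = 0.6474, H(V) = 0.6410, H(U,V) = 1.2634.
I(U;V) = 0.6474 + 0.6410 − 1.2634 = 0.0250 nats.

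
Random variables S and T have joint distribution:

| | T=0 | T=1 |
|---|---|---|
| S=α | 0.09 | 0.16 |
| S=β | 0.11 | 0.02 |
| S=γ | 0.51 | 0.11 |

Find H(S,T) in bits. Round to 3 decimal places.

2.045 bits

H(S,T) = −Σ p(x,y)·log₂ p(x,y) over all 6 cells.
  cell (α,0): −0.09·log₂0.09 = 0.3127
  cell (α,1): −0.16·log₂0.16 = 0.4230
  cell (β,0): −0.11·log₂0.11 = 0.3503
  cell (β,1): −0.02·log₂0.02 = 0.1129
  cell (γ,0): −0.51·log₂0.51 = 0.4954
  cell (γ,1): −0.11·log₂0.11 = 0.3503
Sum = 2.045 bits.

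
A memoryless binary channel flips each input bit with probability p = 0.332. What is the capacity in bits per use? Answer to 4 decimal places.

0.0830 bits

Binary symmetric channel: C = 1 − h₂(ε) where h₂ is the binary entropy function.
h₂(0.332) = −0.332·log₂0.332 − 0.668·log₂0.668 = 0.9170.
C = 1 − 0.9170 = 0.0830 bits per channel use.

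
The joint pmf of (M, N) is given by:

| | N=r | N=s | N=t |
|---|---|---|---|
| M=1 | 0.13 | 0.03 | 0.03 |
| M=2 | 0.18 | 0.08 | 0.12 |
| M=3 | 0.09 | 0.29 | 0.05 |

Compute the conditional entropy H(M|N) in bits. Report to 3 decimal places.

Chain rule: H(M|N) = H(M,N) − H(N).
Marginals: p(M) = (0.1900, 0.3800, 0.4300), p(N) = (0.4000, 0.4000, 0.2000).
H(M,N) = 2.8367 bits; H(N) = 1.5219 bits.
H(M|N) = 2.8367 − 1.5219 = 1.315 bits.

1.315 bits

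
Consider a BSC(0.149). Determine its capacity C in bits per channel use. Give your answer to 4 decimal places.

0.3927 bits

Binary symmetric channel: C = 1 − h₂(ε) where h₂ is the binary entropy function.
h₂(0.149) = −0.149·log₂0.149 − 0.851·log₂0.851 = 0.6073.
C = 1 − 0.6073 = 0.3927 bits per channel use.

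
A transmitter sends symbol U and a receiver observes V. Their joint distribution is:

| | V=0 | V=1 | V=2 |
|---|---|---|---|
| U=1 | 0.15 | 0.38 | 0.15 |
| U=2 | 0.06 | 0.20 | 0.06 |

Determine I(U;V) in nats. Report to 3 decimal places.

0.002 nats

Marginals: p(U) = (0.6800, 0.3200), p(V) = (0.2100, 0.5800, 0.2100).
I(U;V) = H(U) + H(V) − H(U,V).
H(U) = 0.6269, H(V) = 0.9714, H(U,V) = 1.5963.
I(U;V) = 0.6269 + 0.9714 − 1.5963 = 0.002 nats.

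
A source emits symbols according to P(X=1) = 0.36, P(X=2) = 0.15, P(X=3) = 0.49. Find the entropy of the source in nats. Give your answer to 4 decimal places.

1.0019 nats

H(X) = −Σ p·ln p.
  −(0.36)·ln(0.36) = 0.36779
  −(0.15)·ln(0.15) = 0.28457
  −(0.49)·ln(0.49) = 0.34954
Sum: 0.36779 + 0.28457 + 0.34954 = 1.0019 nats.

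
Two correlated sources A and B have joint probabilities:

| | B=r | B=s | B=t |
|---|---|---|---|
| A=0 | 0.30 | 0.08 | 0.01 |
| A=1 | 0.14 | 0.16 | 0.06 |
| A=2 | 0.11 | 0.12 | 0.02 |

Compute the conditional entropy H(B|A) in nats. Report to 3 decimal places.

Chain rule: H(B|A) = H(A,B) − H(A).
Marginals: p(A) = (0.3900, 0.3600, 0.2500), p(B) = (0.5500, 0.3600, 0.0900).
H(A,B) = 1.9220 nats; H(A) = 1.0816 nats.
H(B|A) = 1.9220 − 1.0816 = 0.840 nats.

0.840 nats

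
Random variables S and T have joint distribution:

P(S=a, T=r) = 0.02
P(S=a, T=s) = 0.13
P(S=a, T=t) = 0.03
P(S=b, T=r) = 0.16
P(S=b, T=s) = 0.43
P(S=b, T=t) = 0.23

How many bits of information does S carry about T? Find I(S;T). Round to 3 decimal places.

Marginals: p(S) = (0.1800, 0.8200), p(T) = (0.1800, 0.5600, 0.2600).
I(S;T) = H(S) + H(T) − H(S,T).
H(S) = 0.6801, H(T) = 1.4190, H(S,T) = 2.0815.
I(S;T) = 0.6801 + 1.4190 − 2.0815 = 0.018 bits.

0.018 bits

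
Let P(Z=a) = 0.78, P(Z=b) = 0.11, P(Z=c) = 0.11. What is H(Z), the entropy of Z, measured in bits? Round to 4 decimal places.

0.9802 bits

H(Z) = −Σ p·log₂ p.
  −(0.78)·log₂(0.78) = 0.27959
  −(0.11)·log₂(0.11) = 0.35029
  −(0.11)·log₂(0.11) = 0.35029
Sum: 0.27959 + 0.35029 + 0.35029 = 0.9802 bits.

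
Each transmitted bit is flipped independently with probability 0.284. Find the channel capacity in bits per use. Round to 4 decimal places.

Binary symmetric channel: C = 1 − h₂(ε) where h₂ is the binary entropy function.
h₂(0.284) = −0.284·log₂0.284 − 0.716·log₂0.716 = 0.8608.
C = 1 − 0.8608 = 0.1392 bits per channel use.

0.1392 bits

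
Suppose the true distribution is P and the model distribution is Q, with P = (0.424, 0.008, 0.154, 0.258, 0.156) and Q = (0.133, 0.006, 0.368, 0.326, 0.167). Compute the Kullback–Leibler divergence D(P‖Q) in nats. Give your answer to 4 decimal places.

0.2887 nats

D(P‖Q) = Σ p·ln(p/q).
  0.424·ln(0.424/0.133) = 0.49158
  0.008·ln(0.008/0.006) = 0.00230
  0.154·ln(0.154/0.368) = -0.13415
  0.258·ln(0.258/0.326) = -0.06036
  0.156·ln(0.156/0.167) = -0.01063
D(P‖Q) = 0.2887 nats.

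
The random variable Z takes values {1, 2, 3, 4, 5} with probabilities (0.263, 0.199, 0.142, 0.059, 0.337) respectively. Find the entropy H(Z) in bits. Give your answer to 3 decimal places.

H(Z) = −Σ p·log₂ p.
  −(0.263)·log₂(0.263) = 0.5068
  −(0.199)·log₂(0.199) = 0.4635
  −(0.142)·log₂(0.142) = 0.3999
  −(0.059)·log₂(0.059) = 0.2409
  −(0.337)·log₂(0.337) = 0.5288
Sum: 0.5068 + 0.4635 + 0.3999 + 0.2409 + 0.5288 = 2.140 bits.

2.140 bits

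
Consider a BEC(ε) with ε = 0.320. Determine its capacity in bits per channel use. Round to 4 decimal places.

Binary erasure channel: capacity C = 1 − ε.
C = 1 − 0.320 = 0.6800 bits per channel use.

0.6800 bits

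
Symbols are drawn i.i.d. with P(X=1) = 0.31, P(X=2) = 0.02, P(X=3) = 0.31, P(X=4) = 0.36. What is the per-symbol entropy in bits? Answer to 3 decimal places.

1.691 bits

H(X) = −Σ p·log₂ p.
  −(0.31)·log₂(0.31) = 0.5238
  −(0.02)·log₂(0.02) = 0.1129
  −(0.31)·log₂(0.31) = 0.5238
  −(0.36)·log₂(0.36) = 0.5306
Sum: 0.5238 + 0.1129 + 0.5238 + 0.5306 = 1.691 bits.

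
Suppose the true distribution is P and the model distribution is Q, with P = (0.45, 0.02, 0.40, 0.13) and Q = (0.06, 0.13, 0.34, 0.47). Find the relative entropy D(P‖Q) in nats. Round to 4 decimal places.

D(P‖Q) = Σ p·ln(p/q).
  0.45·ln(0.45/0.06) = 0.90671
  0.02·ln(0.02/0.13) = -0.03744
  0.40·ln(0.40/0.34) = 0.06501
  0.13·ln(0.13/0.47) = -0.16708
D(P‖Q) = 0.7672 nats.

0.7672 nats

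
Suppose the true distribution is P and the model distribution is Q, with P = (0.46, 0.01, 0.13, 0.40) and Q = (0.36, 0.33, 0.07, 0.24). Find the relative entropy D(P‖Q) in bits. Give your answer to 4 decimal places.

D(P‖Q) = Σ p·log₂(p/q).
  0.46·log₂(0.46/0.36) = 0.16267
  0.01·log₂(0.01/0.33) = -0.05044
  0.13·log₂(0.13/0.07) = 0.11610
  0.40·log₂(0.40/0.24) = 0.29479
D(P‖Q) = 0.5231 bits.

0.5231 bits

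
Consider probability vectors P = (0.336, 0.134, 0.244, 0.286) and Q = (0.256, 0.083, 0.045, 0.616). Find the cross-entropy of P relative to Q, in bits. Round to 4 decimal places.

2.4332 bits

H(P,Q) = −Σ p·log₂ q.
  −0.336·log₂(0.256) = 0.66050
  −0.134·log₂(0.083) = 0.48116
  −0.244·log₂(0.045) = 1.09164
  −0.286·log₂(0.616) = 0.19991
H(P,Q) = 2.4332 bits.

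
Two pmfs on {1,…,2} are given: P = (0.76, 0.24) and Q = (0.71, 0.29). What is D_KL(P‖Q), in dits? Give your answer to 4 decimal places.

D(P‖Q) = Σ p·log₁₀(p/q).
  0.76·log₁₀(0.76/0.71) = 0.02246
  0.24·log₁₀(0.24/0.29) = -0.01972
D(P‖Q) = 0.0027 dits.

0.0027 dits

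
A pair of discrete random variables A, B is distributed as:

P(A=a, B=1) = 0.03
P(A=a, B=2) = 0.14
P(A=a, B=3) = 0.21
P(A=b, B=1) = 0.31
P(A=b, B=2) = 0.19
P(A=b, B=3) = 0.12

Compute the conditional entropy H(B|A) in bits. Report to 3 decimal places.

1.410 bits

Marginals: p(A) = (0.3800, 0.6200), p(B) = (0.3400, 0.3300, 0.3300).
H(B|A) = Σ p(A) · H(B|A=·).
  A=a: p=0.3800, H(B|A=a) = 1.2928
  A=b: p=0.6200, H(B|A=b) = 1.4815
Weighted sum = 1.410 bits.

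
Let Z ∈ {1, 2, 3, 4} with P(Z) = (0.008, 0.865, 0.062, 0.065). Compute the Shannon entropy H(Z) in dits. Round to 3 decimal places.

0.223 dits

H(Z) = −Σ p·log₁₀ p.
  −(0.008)·log₁₀(0.008) = 0.0168
  −(0.865)·log₁₀(0.865) = 0.0545
  −(0.062)·log₁₀(0.062) = 0.0749
  −(0.065)·log₁₀(0.065) = 0.0772
Sum: 0.0168 + 0.0545 + 0.0749 + 0.0772 = 0.223 dits.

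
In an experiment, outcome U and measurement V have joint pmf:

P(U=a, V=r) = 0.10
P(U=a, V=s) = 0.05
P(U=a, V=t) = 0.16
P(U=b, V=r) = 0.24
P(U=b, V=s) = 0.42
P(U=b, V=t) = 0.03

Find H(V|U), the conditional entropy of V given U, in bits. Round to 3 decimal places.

1.250 bits

Chain rule: H(V|U) = H(U,V) − H(U).
Marginals: p(U) = (0.3100, 0.6900), p(V) = (0.3400, 0.4700, 0.1900).
H(U,V) = 2.1429 bits; H(U) = 0.8932 bits.
H(V|U) = 2.1429 − 0.8932 = 1.250 bits.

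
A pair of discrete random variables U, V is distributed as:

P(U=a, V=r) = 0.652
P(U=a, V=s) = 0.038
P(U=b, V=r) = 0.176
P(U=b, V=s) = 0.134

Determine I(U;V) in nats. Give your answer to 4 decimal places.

Marginals: p(U) = (0.6900, 0.3100), p(V) = (0.8280, 0.1720).
I(U;V) = Σ p(x,y)·ln[p(x,y)/(p(x)p(y))].
  (a,r): 0.652·ln(1.1412) = 0.08613
  (a,s): 0.038·ln(0.3202) = -0.04328
  (b,r): 0.176·ln(0.6857) = -0.06641
  (b,s): 0.134·ln(2.5131) = 0.12348
Sum = 0.0999 nats.

0.0999 nats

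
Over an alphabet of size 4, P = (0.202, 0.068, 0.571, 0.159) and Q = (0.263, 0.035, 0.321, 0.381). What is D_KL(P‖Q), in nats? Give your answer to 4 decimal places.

0.1818 nats

D(P‖Q) = Σ p·ln(p/q).
  0.202·ln(0.202/0.263) = -0.05331
  0.068·ln(0.068/0.035) = 0.04516
  0.571·ln(0.571/0.321) = 0.32887
  0.159·ln(0.159/0.381) = -0.13895
D(P‖Q) = 0.1818 nats.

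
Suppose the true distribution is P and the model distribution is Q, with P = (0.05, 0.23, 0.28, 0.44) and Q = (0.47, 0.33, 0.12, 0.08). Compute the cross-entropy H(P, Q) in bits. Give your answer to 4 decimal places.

2.8821 bits

H(P,Q) = −Σ p·log₂ q.
  −0.05·log₂(0.47) = 0.05446
  −0.23·log₂(0.33) = 0.36788
  −0.28·log₂(0.12) = 0.85649
  −0.44·log₂(0.08) = 1.60330
H(P,Q) = 2.8821 bits.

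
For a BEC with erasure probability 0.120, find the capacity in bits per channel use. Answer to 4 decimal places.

Binary erasure channel: capacity C = 1 − ε.
C = 1 − 0.120 = 0.8800 bits per channel use.

0.8800 bits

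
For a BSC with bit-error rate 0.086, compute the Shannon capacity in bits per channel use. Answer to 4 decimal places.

0.5770 bits

Binary symmetric channel: C = 1 − h₂(ε) where h₂ is the binary entropy function.
h₂(0.086) = −0.086·log₂0.086 − 0.914·log₂0.914 = 0.4230.
C = 1 − 0.4230 = 0.5770 bits per channel use.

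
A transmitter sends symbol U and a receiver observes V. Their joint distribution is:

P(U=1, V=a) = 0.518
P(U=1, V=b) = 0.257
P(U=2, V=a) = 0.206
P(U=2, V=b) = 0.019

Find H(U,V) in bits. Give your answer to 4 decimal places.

H(U,V) = −Σ p(x,y)·log₂ p(x,y) over all 4 cells.
  cell (1,a): −0.518·log₂0.518 = 0.49157
  cell (1,b): −0.257·log₂0.257 = 0.50376
  cell (2,a): −0.206·log₂0.206 = 0.46953
  cell (2,b): −0.019·log₂0.019 = 0.10864
Sum = 1.5735 bits.

1.5735 bits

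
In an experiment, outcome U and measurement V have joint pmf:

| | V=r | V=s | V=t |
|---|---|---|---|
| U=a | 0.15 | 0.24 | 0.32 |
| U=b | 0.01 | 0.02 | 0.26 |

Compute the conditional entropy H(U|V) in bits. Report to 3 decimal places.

Marginals: p(U) = (0.7100, 0.2900), p(V) = (0.1600, 0.2600, 0.5800).
H(U|V) = Σ p(V) · H(U|V=·).
  V=r: p=0.1600, H(U|V=r) = 0.3373
  V=s: p=0.2600, H(U|V=s) = 0.3912
  V=t: p=0.5800, H(U|V=t) = 0.9923
Weighted sum = 0.731 bits.

0.731 bits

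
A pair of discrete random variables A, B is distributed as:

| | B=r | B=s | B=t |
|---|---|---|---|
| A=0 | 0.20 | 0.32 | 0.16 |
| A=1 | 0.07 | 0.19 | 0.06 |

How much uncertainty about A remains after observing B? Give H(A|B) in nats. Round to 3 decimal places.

Chain rule: H(A|B) = H(A,B) − H(B).
Marginals: p(A) = (0.6800, 0.3200), p(B) = (0.2700, 0.5100, 0.2200).
H(A,B) = 1.6502 nats; H(B) = 1.0300 nats.
H(A|B) = 1.6502 − 1.0300 = 0.620 nats.

0.620 nats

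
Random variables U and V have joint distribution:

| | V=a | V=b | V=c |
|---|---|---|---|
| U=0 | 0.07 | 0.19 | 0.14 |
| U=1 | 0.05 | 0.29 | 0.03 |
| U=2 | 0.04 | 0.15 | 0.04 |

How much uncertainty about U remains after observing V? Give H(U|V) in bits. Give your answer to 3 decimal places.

Marginals: p(U) = (0.4000, 0.3700, 0.2300), p(V) = (0.1600, 0.6300, 0.2100).
H(U|V) = Σ p(V) · H(U|V=·).
  V=a: p=0.1600, H(U|V=a) = 1.5462
  V=b: p=0.6300, H(U|V=b) = 1.5297
  V=c: p=0.2100, H(U|V=c) = 1.2467
Weighted sum = 1.473 bits.

1.473 bits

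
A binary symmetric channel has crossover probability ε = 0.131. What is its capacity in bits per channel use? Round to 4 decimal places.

Binary symmetric channel: C = 1 − h₂(ε) where h₂ is the binary entropy function.
h₂(0.131) = −0.131·log₂0.131 − 0.869·log₂0.869 = 0.5602.
C = 1 − 0.5602 = 0.4398 bits per channel use.

0.4398 bits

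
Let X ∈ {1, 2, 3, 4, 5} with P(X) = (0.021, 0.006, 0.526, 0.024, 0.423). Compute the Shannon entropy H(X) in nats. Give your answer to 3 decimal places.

0.903 nats

H(X) = −Σ p·ln p.
  −(0.021)·ln(0.021) = 0.0811
  −(0.006)·ln(0.006) = 0.0307
  −(0.526)·ln(0.526) = 0.3379
  −(0.024)·ln(0.024) = 0.0895
  −(0.423)·ln(0.423) = 0.3639
Sum: 0.0811 + 0.0307 + 0.3379 + 0.0895 + 0.3639 = 0.903 nats.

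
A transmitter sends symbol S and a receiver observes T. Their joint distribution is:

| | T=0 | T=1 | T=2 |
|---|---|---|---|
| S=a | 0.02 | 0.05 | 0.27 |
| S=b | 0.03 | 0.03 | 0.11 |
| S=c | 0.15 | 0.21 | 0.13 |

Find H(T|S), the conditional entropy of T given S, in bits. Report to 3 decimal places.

1.291 bits

Chain rule: H(T|S) = H(S,T) − H(S).
Marginals: p(S) = (0.3400, 0.1700, 0.4900), p(T) = (0.2000, 0.2900, 0.5100).
H(S,T) = 2.7588 bits; H(S) = 1.4680 bits.
H(T|S) = 2.7588 − 1.4680 = 1.291 bits.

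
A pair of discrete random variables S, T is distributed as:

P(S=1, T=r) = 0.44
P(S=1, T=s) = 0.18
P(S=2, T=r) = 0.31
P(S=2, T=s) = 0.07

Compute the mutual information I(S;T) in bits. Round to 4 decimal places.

Marginals: p(S) = (0.6200, 0.3800), p(T) = (0.7500, 0.2500).
I(S;T) = H(S) + H(T) − H(S,T).
H(S) = 0.9580, H(T) = 0.8113, H(S,T) = 1.7588.
I(S;T) = 0.9580 + 0.8113 − 1.7588 = 0.0105 bits.

0.0105 bits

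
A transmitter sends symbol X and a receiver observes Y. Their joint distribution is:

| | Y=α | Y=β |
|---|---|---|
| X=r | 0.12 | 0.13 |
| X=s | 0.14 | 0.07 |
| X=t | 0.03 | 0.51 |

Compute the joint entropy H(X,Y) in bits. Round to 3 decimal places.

H(X,Y) = −Σ p(x,y)·log₂ p(x,y) over all 6 cells.
  cell (r,α): −0.12·log₂0.12 = 0.3671
  cell (r,β): −0.13·log₂0.13 = 0.3826
  cell (s,α): −0.14·log₂0.14 = 0.3971
  cell (s,β): −0.07·log₂0.07 = 0.2686
  cell (t,α): −0.03·log₂0.03 = 0.1518
  cell (t,β): −0.51·log₂0.51 = 0.4954
Sum = 2.063 bits.

2.063 bits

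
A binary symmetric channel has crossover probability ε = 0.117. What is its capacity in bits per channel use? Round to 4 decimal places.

0.4793 bits

Binary symmetric channel: C = 1 − h₂(ε) where h₂ is the binary entropy function.
h₂(0.117) = −0.117·log₂0.117 − 0.883·log₂0.883 = 0.5207.
C = 1 − 0.5207 = 0.4793 bits per channel use.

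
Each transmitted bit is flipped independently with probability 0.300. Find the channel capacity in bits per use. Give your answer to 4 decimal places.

0.1187 bits

Binary symmetric channel: C = 1 − h₂(ε) where h₂ is the binary entropy function.
h₂(0.300) = −0.300·log₂0.300 − 0.700·log₂0.700 = 0.8813.
C = 1 − 0.8813 = 0.1187 bits per channel use.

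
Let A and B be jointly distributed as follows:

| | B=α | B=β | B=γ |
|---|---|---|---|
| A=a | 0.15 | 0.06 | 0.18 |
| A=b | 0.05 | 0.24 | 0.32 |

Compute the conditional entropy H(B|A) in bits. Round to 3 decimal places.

1.371 bits

Chain rule: H(B|A) = H(A,B) − H(A).
Marginals: p(A) = (0.3900, 0.6100), p(B) = (0.2000, 0.3000, 0.5000).
H(A,B) = 2.3357 bits; H(A) = 0.9648 bits.
H(B|A) = 2.3357 − 0.9648 = 1.371 bits.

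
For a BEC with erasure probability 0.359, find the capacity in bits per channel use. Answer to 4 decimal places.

0.6410 bits

Binary erasure channel: capacity C = 1 − ε.
C = 1 − 0.359 = 0.6410 bits per channel use.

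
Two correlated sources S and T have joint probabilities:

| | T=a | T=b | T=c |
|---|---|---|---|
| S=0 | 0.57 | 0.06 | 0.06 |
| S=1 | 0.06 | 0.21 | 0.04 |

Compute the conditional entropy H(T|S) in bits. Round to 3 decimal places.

Chain rule: H(T|S) = H(S,T) − H(S).
Marginals: p(S) = (0.6900, 0.3100), p(T) = (0.6300, 0.2700, 0.1000).
H(S,T) = 1.8514 bits; H(S) = 0.8932 bits.
H(T|S) = 1.8514 − 0.8932 = 0.958 bits.

0.958 bits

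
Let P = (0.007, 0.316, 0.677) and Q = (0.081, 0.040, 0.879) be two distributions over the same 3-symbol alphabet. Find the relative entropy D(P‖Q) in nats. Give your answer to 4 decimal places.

0.4592 nats

D(P‖Q) = Σ p·ln(p/q).
  0.007·ln(0.007/0.081) = -0.01714
  0.316·ln(0.316/0.040) = 0.65313
  0.677·ln(0.677/0.879) = -0.17677
D(P‖Q) = 0.4592 nats.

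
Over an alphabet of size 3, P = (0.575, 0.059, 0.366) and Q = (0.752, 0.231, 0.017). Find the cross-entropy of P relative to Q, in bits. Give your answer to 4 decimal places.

2.5126 bits

H(P,Q) = −Σ p·log₂ q.
  −0.575·log₂(0.752) = 0.23644
  −0.059·log₂(0.231) = 0.12473
  −0.366·log₂(0.017) = 2.15147
H(P,Q) = 2.5126 bits.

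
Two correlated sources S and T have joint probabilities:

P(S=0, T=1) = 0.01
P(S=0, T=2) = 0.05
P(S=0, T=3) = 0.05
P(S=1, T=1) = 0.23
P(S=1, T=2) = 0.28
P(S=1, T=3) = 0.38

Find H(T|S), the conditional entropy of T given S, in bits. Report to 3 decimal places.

1.531 bits

Marginals: p(S) = (0.1100, 0.8900), p(T) = (0.2400, 0.3300, 0.4300).
H(T|S) = Σ p(S) · H(T|S=·).
  S=0: p=0.1100, H(T|S=0) = 1.3486
  S=1: p=0.8900, H(T|S=1) = 1.5536
Weighted sum = 1.531 bits.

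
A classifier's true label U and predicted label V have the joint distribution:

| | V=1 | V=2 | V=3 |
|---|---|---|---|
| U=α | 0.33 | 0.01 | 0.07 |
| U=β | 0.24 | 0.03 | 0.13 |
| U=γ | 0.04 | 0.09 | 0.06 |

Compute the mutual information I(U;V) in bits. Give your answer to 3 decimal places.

Marginals: p(U) = (0.4100, 0.4000, 0.1900), p(V) = (0.6100, 0.1300, 0.2600).
I(U;V) = H(U) + H(V) − H(U,V).
H(U) = 1.5114, H(V) = 1.3229, H(U,V) = 2.6333.
I(U;V) = 1.5114 + 1.3229 − 2.6333 = 0.201 bits.

0.201 bits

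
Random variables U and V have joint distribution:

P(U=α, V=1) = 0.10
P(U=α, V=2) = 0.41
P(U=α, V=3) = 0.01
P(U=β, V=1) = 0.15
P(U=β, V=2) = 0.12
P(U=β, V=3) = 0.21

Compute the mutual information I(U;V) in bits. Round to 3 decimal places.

Marginals: p(U) = (0.5200, 0.4800), p(V) = (0.2500, 0.5300, 0.2200).
I(U;V) = Σ p(x,y)·log₂[p(x,y)/(p(x)p(y))].
  (α,1): 0.10·log₂(0.7692) = -0.0379
  (α,2): 0.41·log₂(1.4877) = 0.2349
  (α,3): 0.01·log₂(0.0874) = -0.0352
  (β,1): 0.15·log₂(1.2500) = 0.0483
  (β,2): 0.12·log₂(0.4717) = -0.1301
  (β,3): 0.21·log₂(1.9886) = 0.2083
Sum = 0.288 bits.

0.288 bits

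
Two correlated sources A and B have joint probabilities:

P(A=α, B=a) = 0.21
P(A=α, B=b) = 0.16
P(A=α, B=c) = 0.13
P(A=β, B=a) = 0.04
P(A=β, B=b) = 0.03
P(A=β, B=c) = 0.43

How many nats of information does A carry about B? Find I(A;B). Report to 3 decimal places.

0.197 nats

Marginals: p(A) = (0.5000, 0.5000), p(B) = (0.2500, 0.1900, 0.5600).
I(A;B) = H(A) + H(B) − H(A,B).
H(A) = 0.6931, H(B) = 0.9868, H(A,B) = 1.4830.
I(A;B) = 0.6931 + 0.9868 − 1.4830 = 0.197 nats.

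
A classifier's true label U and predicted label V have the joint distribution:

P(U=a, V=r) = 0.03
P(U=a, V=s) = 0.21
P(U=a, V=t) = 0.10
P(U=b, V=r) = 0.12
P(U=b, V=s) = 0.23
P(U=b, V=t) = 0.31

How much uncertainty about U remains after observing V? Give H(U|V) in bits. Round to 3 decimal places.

0.876 bits

Marginals: p(U) = (0.3400, 0.6600), p(V) = (0.1500, 0.4400, 0.4100).
H(U|V) = Σ p(V) · H(U|V=·).
  V=r: p=0.1500, H(U|V=r) = 0.7219
  V=s: p=0.4400, H(U|V=s) = 0.9985
  V=t: p=0.4100, H(U|V=t) = 0.8015
Weighted sum = 0.876 bits.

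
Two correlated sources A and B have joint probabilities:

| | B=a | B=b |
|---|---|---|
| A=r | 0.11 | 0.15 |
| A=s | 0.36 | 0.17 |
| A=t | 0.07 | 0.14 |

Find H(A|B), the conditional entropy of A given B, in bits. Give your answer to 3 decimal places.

1.396 bits

Marginals: p(A) = (0.2600, 0.5300, 0.2100), p(B) = (0.5400, 0.4600).
H(A|B) = Σ p(B) · H(A|B=·).
  B=a: p=0.5400, H(A|B=a) = 1.2397
  B=b: p=0.4600, H(A|B=b) = 1.5802
Weighted sum = 1.396 bits.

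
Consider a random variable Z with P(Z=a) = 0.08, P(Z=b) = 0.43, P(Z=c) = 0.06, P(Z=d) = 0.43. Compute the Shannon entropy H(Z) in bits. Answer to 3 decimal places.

1.582 bits

H(Z) = −Σ p·log₂ p.
  −(0.08)·log₂(0.08) = 0.2915
  −(0.43)·log₂(0.43) = 0.5236
  −(0.06)·log₂(0.06) = 0.2435
  −(0.43)·log₂(0.43) = 0.5236
Sum: 0.2915 + 0.5236 + 0.2435 + 0.5236 = 1.582 bits.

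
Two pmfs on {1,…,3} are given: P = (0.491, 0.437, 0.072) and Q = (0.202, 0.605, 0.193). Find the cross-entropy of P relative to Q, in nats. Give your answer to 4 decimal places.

H(P,Q) = −Σ p·ln q.
  −0.491·ln(0.202) = 0.78535
  −0.437·ln(0.605) = 0.21960
  −0.072·ln(0.193) = 0.11844
H(P,Q) = 1.1234 nats.

1.1234 nats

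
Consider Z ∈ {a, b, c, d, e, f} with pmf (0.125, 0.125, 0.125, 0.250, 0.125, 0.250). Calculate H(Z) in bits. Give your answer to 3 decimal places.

2.500 bits

H(Z) = −Σ p·log₂ p.
  −(0.125)·log₂(0.125) = 0.3750
  −(0.125)·log₂(0.125) = 0.3750
  −(0.125)·log₂(0.125) = 0.3750
  −(0.250)·log₂(0.250) = 0.5000
  −(0.125)·log₂(0.125) = 0.3750
  −(0.250)·log₂(0.250) = 0.5000
Sum: 0.3750 + 0.3750 + 0.3750 + 0.5000 + 0.3750 + 0.5000 = 2.500 bits.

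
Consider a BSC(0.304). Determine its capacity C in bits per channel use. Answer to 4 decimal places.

Binary symmetric channel: C = 1 − h₂(ε) where h₂ is the binary entropy function.
h₂(0.304) = −0.304·log₂0.304 − 0.696·log₂0.696 = 0.8861.
C = 1 − 0.8861 = 0.1139 bits per channel use.

0.1139 bits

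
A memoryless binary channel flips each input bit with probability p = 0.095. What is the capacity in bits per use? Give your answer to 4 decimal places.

Binary symmetric channel: C = 1 − h₂(ε) where h₂ is the binary entropy function.
h₂(0.095) = −0.095·log₂0.095 − 0.905·log₂0.905 = 0.4529.
C = 1 − 0.4529 = 0.5471 bits per channel use.

0.5471 bits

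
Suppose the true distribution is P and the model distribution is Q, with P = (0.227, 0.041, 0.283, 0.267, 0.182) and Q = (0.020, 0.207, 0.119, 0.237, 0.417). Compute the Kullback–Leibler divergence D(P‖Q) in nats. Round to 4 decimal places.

0.6111 nats

D(P‖Q) = Σ p·ln(p/q).
  0.227·ln(0.227/0.020) = 0.55143
  0.041·ln(0.041/0.207) = -0.06639
  0.283·ln(0.283/0.119) = 0.24517
  0.267·ln(0.267/0.237) = 0.03182
  0.182·ln(0.182/0.417) = -0.15089
D(P‖Q) = 0.6111 nats.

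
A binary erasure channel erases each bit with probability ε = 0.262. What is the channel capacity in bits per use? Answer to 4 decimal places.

0.7380 bits

Binary erasure channel: capacity C = 1 − ε.
C = 1 − 0.262 = 0.7380 bits per channel use.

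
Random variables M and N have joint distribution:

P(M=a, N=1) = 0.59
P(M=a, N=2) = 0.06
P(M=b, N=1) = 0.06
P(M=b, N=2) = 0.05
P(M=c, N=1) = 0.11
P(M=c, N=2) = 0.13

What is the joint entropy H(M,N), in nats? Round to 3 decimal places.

1.307 nats

H(M,N) = −Σ p(x,y)·ln p(x,y) over all 6 cells.
  cell (a,1): −0.59·ln0.59 = 0.3113
  cell (a,2): −0.06·ln0.06 = 0.1688
  cell (b,1): −0.06·ln0.06 = 0.1688
  cell (b,2): −0.05·ln0.05 = 0.1498
  cell (c,1): −0.11·ln0.11 = 0.2428
  cell (c,2): −0.13·ln0.13 = 0.2652
Sum = 1.307 nats.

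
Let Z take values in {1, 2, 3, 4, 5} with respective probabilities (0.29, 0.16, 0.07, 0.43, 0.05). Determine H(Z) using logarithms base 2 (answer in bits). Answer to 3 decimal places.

H(Z) = −Σ p·log₂ p.
  −(0.29)·log₂(0.29) = 0.5179
  −(0.16)·log₂(0.16) = 0.4230
  −(0.07)·log₂(0.07) = 0.2686
  −(0.43)·log₂(0.43) = 0.5236
  −(0.05)·log₂(0.05) = 0.2161
Sum: 0.5179 + 0.4230 + 0.2686 + 0.5236 + 0.2161 = 1.949 bits.

1.949 bits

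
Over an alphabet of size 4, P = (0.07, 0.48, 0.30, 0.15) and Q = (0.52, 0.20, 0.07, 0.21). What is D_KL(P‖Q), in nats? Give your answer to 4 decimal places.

0.6660 nats

D(P‖Q) = Σ p·ln(p/q).
  0.07·ln(0.07/0.52) = -0.14037
  0.48·ln(0.48/0.20) = 0.42022
  0.30·ln(0.30/0.07) = 0.43659
  0.15·ln(0.15/0.21) = -0.05047
D(P‖Q) = 0.6660 nats.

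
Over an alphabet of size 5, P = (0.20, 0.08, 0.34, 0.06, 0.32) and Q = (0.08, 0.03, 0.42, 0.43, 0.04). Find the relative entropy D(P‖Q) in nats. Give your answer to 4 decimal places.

0.7371 nats

D(P‖Q) = Σ p·ln(p/q).
  0.20·ln(0.20/0.08) = 0.18326
  0.08·ln(0.08/0.03) = 0.07847
  0.34·ln(0.34/0.42) = -0.07185
  0.06·ln(0.06/0.43) = -0.11817
  0.32·ln(0.32/0.04) = 0.66542
D(P‖Q) = 0.7371 nats.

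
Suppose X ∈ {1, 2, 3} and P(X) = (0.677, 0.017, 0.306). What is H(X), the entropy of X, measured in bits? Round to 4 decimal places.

H(X) = −Σ p·log₂ p.
  −(0.677)·log₂(0.677) = 0.38100
  −(0.017)·log₂(0.017) = 0.09993
  −(0.306)·log₂(0.306) = 0.52277
Sum: 0.38100 + 0.09993 + 0.52277 = 1.0037 bits.

1.0037 bits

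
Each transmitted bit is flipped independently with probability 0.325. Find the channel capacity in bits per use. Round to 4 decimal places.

Binary symmetric channel: C = 1 − h₂(ε) where h₂ is the binary entropy function.
h₂(0.325) = −0.325·log₂0.325 − 0.675·log₂0.675 = 0.9097.
C = 1 − 0.9097 = 0.0903 bits per channel use.

0.0903 bits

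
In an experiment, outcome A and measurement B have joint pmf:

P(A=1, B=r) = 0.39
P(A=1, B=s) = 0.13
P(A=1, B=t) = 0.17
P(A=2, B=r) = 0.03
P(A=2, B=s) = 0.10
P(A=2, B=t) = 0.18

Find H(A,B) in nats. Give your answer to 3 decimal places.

1.578 nats

H(A,B) = −Σ p(x,y)·ln p(x,y) over all 6 cells.
  cell (1,r): −0.39·ln0.39 = 0.3672
  cell (1,s): −0.13·ln0.13 = 0.2652
  cell (1,t): −0.17·ln0.17 = 0.3012
  cell (2,r): −0.03·ln0.03 = 0.1052
  cell (2,s): −0.10·ln0.10 = 0.2303
  cell (2,t): −0.18·ln0.18 = 0.3087
Sum = 1.578 nats.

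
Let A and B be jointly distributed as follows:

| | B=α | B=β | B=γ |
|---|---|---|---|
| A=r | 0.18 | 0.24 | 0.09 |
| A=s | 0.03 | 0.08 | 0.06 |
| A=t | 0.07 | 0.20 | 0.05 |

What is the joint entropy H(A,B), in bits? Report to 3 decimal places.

2.888 bits

H(A,B) = −Σ p(x,y)·log₂ p(x,y) over all 9 cells.
  cell (r,α): −0.18·log₂0.18 = 0.4453
  cell (r,β): −0.24·log₂0.24 = 0.4941
  cell (r,γ): −0.09·log₂0.09 = 0.3127
  cell (s,α): −0.03·log₂0.03 = 0.1518
  cell (s,β): −0.08·log₂0.08 = 0.2915
  cell (s,γ): −0.06·log₂0.06 = 0.2435
  cell (t,α): −0.07·log₂0.07 = 0.2686
  cell (t,β): −0.20·log₂0.20 = 0.4644
  cell (t,γ): −0.05·log₂0.05 = 0.2161
Sum = 2.888 bits.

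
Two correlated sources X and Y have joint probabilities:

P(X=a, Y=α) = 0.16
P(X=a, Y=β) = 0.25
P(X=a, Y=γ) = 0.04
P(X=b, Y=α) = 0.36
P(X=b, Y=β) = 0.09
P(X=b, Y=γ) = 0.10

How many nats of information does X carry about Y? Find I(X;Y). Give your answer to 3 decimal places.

Marginals: p(X) = (0.4500, 0.5500), p(Y) = (0.5200, 0.3400, 0.1400).
I(X;Y) = Σ p(x,y)·ln[p(x,y)/(p(x)p(y))].
  (a,α): 0.16·ln(0.6838) = -0.0608
  (a,β): 0.25·ln(1.6340) = 0.1228
  (a,γ): 0.04·ln(0.6349) = -0.0182
  (b,α): 0.36·ln(1.2587) = 0.0828
  (b,β): 0.09·ln(0.4813) = -0.0658
  (b,γ): 0.10·ln(1.2987) = 0.0261
Sum = 0.087 nats.

0.087 nats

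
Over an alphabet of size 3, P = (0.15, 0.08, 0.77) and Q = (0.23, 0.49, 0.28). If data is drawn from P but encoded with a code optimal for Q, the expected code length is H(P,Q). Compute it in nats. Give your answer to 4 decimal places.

1.2577 nats

H(P,Q) = −Σ p·ln q.
  −0.15·ln(0.23) = 0.22045
  −0.08·ln(0.49) = 0.05707
  −0.77·ln(0.28) = 0.98018
H(P,Q) = 1.2577 nats.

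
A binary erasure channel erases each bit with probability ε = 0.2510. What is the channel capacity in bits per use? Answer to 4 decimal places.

Binary erasure channel: capacity C = 1 − ε.
C = 1 − 0.2510 = 0.7490 bits per channel use.

0.7490 bits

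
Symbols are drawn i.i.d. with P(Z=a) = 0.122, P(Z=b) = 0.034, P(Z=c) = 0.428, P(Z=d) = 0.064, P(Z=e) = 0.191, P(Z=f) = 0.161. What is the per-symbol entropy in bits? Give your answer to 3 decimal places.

H(Z) = −Σ p·log₂ p.
  −(0.122)·log₂(0.122) = 0.3703
  −(0.034)·log₂(0.034) = 0.1659
  −(0.428)·log₂(0.428) = 0.5240
  −(0.064)·log₂(0.064) = 0.2538
  −(0.191)·log₂(0.191) = 0.4562
  −(0.161)·log₂(0.161) = 0.4242
Sum: 0.3703 + 0.1659 + 0.5240 + 0.2538 + 0.4562 + 0.4242 = 2.194 bits.

2.194 bits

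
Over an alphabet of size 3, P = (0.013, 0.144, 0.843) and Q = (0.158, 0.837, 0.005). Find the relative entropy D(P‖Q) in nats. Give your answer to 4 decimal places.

4.0366 nats

D(P‖Q) = Σ p·ln(p/q).
  0.013·ln(0.013/0.158) = -0.03247
  0.144·ln(0.144/0.837) = -0.25344
  0.843·ln(0.843/0.005) = 4.32251
D(P‖Q) = 4.0366 nats.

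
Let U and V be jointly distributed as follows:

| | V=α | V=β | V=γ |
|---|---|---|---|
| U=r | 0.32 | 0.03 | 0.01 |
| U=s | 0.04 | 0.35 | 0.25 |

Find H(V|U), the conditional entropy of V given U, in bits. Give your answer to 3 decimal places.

1.017 bits

Marginals: p(U) = (0.3600, 0.6400), p(V) = (0.3600, 0.3800, 0.2600).
H(V|U) = Σ p(U) · H(V|U=·).
  U=r: p=0.3600, H(V|U=r) = 0.5934
  U=s: p=0.6400, H(V|U=s) = 1.2559
Weighted sum = 1.017 bits.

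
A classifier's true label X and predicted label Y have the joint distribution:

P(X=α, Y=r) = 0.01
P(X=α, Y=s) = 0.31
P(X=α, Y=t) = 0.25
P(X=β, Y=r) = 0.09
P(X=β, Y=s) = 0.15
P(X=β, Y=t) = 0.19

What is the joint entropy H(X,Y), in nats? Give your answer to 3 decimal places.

1.573 nats

H(X,Y) = −Σ p(x,y)·ln p(x,y) over all 6 cells.
  cell (α,r): −0.01·ln0.01 = 0.0461
  cell (α,s): −0.31·ln0.31 = 0.3631
  cell (α,t): −0.25·ln0.25 = 0.3466
  cell (β,r): −0.09·ln0.09 = 0.2167
  cell (β,s): −0.15·ln0.15 = 0.2846
  cell (β,t): −0.19·ln0.19 = 0.3155
Sum = 1.573 nats.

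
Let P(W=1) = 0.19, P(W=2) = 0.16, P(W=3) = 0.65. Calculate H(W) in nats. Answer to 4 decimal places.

H(W) = −Σ p·ln p.
  −(0.19)·ln(0.19) = 0.31554
  −(0.16)·ln(0.16) = 0.29321
  −(0.65)·ln(0.65) = 0.28001
Sum: 0.31554 + 0.29321 + 0.28001 = 0.8888 nats.

0.8888 nats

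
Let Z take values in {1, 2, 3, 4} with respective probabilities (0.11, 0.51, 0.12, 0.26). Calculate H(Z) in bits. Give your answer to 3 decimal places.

H(Z) = −Σ p·log₂ p.
  −(0.11)·log₂(0.11) = 0.3503
  −(0.51)·log₂(0.51) = 0.4954
  −(0.12)·log₂(0.12) = 0.3671
  −(0.26)·log₂(0.26) = 0.5053
Sum: 0.3503 + 0.4954 + 0.3671 + 0.5053 = 1.718 bits.

1.718 bits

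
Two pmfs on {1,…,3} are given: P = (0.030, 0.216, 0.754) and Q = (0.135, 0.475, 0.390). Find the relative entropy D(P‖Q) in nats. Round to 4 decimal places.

0.2817 nats

D(P‖Q) = Σ p·ln(p/q).
  0.030·ln(0.030/0.135) = -0.04512
  0.216·ln(0.216/0.475) = -0.17022
  0.754·ln(0.754/0.390) = 0.49707
D(P‖Q) = 0.2817 nats.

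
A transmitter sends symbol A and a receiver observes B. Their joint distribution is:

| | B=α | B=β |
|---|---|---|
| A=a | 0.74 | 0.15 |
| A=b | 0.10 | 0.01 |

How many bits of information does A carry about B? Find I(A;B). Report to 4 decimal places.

Marginals: p(A) = (0.8900, 0.1100), p(B) = (0.8400, 0.1600).
I(A;B) = H(A) + H(B) − H(A,B).
H(A) = 0.4999, H(B) = 0.6343, H(A,B) = 1.1306.
I(A;B) = 0.4999 + 0.6343 − 1.1306 = 0.0036 bits.

0.0036 bits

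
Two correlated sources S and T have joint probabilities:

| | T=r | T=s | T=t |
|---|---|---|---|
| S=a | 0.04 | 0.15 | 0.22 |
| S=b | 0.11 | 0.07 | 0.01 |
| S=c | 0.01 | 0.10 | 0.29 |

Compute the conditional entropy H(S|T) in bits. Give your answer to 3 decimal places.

1.239 bits

Chain rule: H(S|T) = H(S,T) − H(T).
Marginals: p(S) = (0.4100, 0.1900, 0.4000), p(T) = (0.1600, 0.3200, 0.5200).
H(S,T) = 2.6787 bits; H(T) = 1.4396 bits.
H(S|T) = 2.6787 − 1.4396 = 1.239 bits.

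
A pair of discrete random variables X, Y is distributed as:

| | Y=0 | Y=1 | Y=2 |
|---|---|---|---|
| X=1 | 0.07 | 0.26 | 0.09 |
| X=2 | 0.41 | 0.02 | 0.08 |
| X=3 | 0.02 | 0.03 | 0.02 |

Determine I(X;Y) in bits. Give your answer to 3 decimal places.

0.373 bits

Marginals: p(X) = (0.4200, 0.5100, 0.0700), p(Y) = (0.5000, 0.3100, 0.1900).
I(X;Y) = H(X) + H(Y) − H(X,Y).
H(X) = 1.2896, H(Y) = 1.4790, H(X,Y) = 2.3958.
I(X;Y) = 1.2896 + 1.4790 − 2.3958 = 0.373 bits.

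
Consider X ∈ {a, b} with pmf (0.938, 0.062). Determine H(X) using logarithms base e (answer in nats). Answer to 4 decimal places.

H(X) = −Σ p·ln p.
  −(0.938)·ln(0.938) = 0.06004
  −(0.062)·ln(0.062) = 0.17240
Sum: 0.06004 + 0.17240 = 0.2324 nats.

0.2324 nats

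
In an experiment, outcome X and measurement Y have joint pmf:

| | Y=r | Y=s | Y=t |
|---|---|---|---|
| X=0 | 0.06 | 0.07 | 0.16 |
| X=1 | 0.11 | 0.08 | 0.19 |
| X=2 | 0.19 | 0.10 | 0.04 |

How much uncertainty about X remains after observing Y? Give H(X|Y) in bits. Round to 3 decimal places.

Chain rule: H(X|Y) = H(X,Y) − H(Y).
Marginals: p(X) = (0.2900, 0.3800, 0.3300), p(Y) = (0.3600, 0.2500, 0.3900).
H(X,Y) = 3.0053 bits; H(Y) = 1.5604 bits.
H(X|Y) = 3.0053 − 1.5604 = 1.445 bits.

1.445 bits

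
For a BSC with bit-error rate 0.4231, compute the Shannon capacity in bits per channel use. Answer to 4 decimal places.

Binary symmetric channel: C = 1 − h₂(ε) where h₂ is the binary entropy function.
h₂(0.4231) = −0.4231·log₂0.4231 − 0.5769·log₂0.5769 = 0.9829.
C = 1 − 0.9829 = 0.0171 bits per channel use.

0.0171 bits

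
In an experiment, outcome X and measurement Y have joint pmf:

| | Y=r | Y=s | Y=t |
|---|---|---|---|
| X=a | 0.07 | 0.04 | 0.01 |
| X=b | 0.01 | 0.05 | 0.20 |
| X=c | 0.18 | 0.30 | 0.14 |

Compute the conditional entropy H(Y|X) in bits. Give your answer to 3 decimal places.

1.331 bits

Chain rule: H(Y|X) = H(X,Y) − H(X).
Marginals: p(X) = (0.1200, 0.2600, 0.6200), p(Y) = (0.2600, 0.3900, 0.3500).
H(X,Y) = 2.6312 bits; H(X) = 1.2999 bits.
H(Y|X) = 2.6312 − 1.2999 = 1.331 bits.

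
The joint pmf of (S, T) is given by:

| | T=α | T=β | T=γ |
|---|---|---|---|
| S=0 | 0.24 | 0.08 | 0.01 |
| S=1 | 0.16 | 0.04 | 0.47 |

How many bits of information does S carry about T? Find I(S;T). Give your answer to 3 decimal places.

0.346 bits

Marginals: p(S) = (0.3300, 0.6700), p(T) = (0.4000, 0.1200, 0.4800).
I(S;T) = H(S) + H(T) − H(S,T).
H(S) = 0.9149, H(T) = 1.4041, H(S,T) = 1.9728.
I(S;T) = 0.9149 + 1.4041 − 1.9728 = 0.346 bits.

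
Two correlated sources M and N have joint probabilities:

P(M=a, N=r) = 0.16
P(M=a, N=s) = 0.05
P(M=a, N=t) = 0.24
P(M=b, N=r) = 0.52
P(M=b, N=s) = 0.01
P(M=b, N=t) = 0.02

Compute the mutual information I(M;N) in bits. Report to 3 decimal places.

Marginals: p(M) = (0.4500, 0.5500), p(N) = (0.6800, 0.0600, 0.2600).
I(M;N) = Σ p(x,y)·log₂[p(x,y)/(p(x)p(y))].
  (a,r): 0.16·log₂(0.5229) = -0.1497
  (a,s): 0.05·log₂(1.8519) = 0.0444
  (a,t): 0.24·log₂(2.0513) = 0.2488
  (b,r): 0.52·log₂(1.3904) = 0.2472
  (b,s): 0.01·log₂(0.3030) = -0.0172
  (b,t): 0.02·log₂(0.1399) = -0.0568
Sum = 0.317 bits.

0.317 bits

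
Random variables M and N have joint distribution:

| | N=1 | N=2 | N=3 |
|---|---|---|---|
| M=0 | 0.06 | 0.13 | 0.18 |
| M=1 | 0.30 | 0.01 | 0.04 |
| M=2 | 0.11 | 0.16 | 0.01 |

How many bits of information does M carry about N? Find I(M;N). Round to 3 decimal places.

Marginals: p(M) = (0.3700, 0.3500, 0.2800), p(N) = (0.4700, 0.3000, 0.2300).
I(M;N) = Σ p(x,y)·log₂[p(x,y)/(p(x)p(y))].
  (0,1): 0.06·log₂(0.3450) = -0.0921
  (0,2): 0.13·log₂(1.1712) = 0.0296
  (0,3): 0.18·log₂(2.1152) = 0.1945
  (1,1): 0.30·log₂(1.8237) = 0.2601
  (1,2): 0.01·log₂(0.0952) = -0.0339
  (1,3): 0.04·log₂(0.4969) = -0.0404
  (2,1): 0.11·log₂(0.8359) = -0.0285
  (2,2): 0.16·log₂(1.9048) = 0.1487
  (2,3): 0.01·log₂(0.1553) = -0.0269
Sum = 0.411 bits.

0.411 bits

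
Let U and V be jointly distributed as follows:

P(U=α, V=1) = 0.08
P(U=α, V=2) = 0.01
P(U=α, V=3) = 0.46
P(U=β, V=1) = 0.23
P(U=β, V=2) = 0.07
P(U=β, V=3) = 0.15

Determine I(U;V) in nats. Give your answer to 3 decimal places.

Marginals: p(U) = (0.5500, 0.4500), p(V) = (0.3100, 0.0800, 0.6100).
I(U;V) = H(U) + H(V) − H(U,V).
H(U) = 0.6881, H(V) = 0.8666, H(U,V) = 1.4141.
I(U;V) = 0.6881 + 0.8666 − 1.4141 = 0.141 nats.

0.141 nats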